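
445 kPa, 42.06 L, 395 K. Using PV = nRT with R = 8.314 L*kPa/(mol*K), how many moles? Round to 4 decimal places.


PV = nRT, solve for n = PV / (RT).
PV = 445 * 42.06 = 18716.7
RT = 8.314 * 395 = 3284.03
n = 18716.7 / 3284.03
n = 5.69930847 mol, rounded to 4 dp:

5.6993 mol


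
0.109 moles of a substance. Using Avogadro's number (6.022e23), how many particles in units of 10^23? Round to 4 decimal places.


N = n * NA, then divide by 1e23 for the requested units.
N / 1e23 = n * 6.022
N / 1e23 = 0.109 * 6.022
N / 1e23 = 0.656398, rounded to 4 dp:

0.6564


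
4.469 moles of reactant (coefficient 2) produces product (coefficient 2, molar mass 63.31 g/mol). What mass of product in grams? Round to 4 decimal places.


Use the coefficient ratio to convert reactant moles to product moles, then multiply by the product's molar mass.
moles_P = moles_R * (coeff_P / coeff_R) = 4.469 * (2/2) = 4.469
mass_P = moles_P * M_P = 4.469 * 63.31
mass_P = 282.93239 g, rounded to 4 dp:

282.9324 g


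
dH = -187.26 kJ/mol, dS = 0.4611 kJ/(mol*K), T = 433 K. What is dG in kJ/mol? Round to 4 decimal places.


Gibbs: dG = dH - T*dS (consistent units, dS already in kJ/(mol*K)).
T*dS = 433 * 0.4611 = 199.6563
dG = -187.26 - (199.6563)
dG = -386.9163 kJ/mol, rounded to 4 dp:

-386.9163 kJ/mol


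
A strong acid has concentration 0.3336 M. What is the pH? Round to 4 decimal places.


A strong acid dissociates completely, so [H+] equals the given concentration.
pH = -log10([H+]) = -log10(0.3336)
pH = 0.47677396, rounded to 4 dp:

0.4768


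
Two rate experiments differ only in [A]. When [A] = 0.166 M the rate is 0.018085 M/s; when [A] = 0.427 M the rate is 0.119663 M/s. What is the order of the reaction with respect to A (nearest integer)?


Rate is proportional to [A]^n, so rate2/rate1 = ([A]2/[A]1)^n. Take logs to solve for n.
rate2/rate1 = 0.119663 / 0.018085 = 6.6167
[A]2/[A]1 = 0.427 / 0.166 = 2.5723
n = ln(6.6167) / ln(2.5723) = 2.0
Nearest integer order:

2


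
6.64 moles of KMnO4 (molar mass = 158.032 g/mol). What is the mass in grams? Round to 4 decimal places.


mass = n * M
mass = 6.64 * 158.032
mass = 1049.33248 g, rounded to 4 dp:

1049.3325 g


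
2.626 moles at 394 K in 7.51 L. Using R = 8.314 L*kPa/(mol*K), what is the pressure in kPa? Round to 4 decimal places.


PV = nRT, solve for P = nRT / V.
nRT = 2.626 * 8.314 * 394 = 8602.0302
P = 8602.0302 / 7.51
P = 1145.41014647 kPa, rounded to 4 dp:

1145.4101 kPa


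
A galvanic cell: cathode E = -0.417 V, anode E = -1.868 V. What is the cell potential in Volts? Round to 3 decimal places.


Standard cell potential: E_cell = E_cathode - E_anode.
E_cell = -0.417 - (-1.868)
E_cell = 1.451 V, rounded to 3 dp:

1.451 V


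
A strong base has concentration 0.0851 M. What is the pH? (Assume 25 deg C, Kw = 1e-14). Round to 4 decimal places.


A strong base dissociates completely, so [OH-] equals the given concentration.
pOH = -log10([OH-]) = -log10(0.0851) = 1.07007
pH = 14 - pOH = 14 - 1.07007
pH = 12.92993, rounded to 4 dp:

12.9299


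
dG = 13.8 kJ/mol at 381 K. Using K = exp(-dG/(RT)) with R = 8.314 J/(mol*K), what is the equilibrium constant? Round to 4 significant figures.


dG is in kJ/mol; multiply by 1000 to match R in J/(mol*K).
RT = 8.314 * 381 = 3167.634 J/mol
exponent = -dG*1000 / (RT) = -(13.8*1000) / 3167.634 = -4.35656392
K = exp(-4.35656392)
K = 0.012822371, rounded to 4 significant figures:

0.01282


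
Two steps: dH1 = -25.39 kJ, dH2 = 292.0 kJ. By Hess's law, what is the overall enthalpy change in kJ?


Hess's law: enthalpy is a state function, so add the step enthalpies.
dH_total = dH1 + dH2 = -25.39 + (292.0)
dH_total = 266.61 kJ:

266.61 kJ


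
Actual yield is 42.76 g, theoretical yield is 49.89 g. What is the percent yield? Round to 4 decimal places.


% yield = 100 * actual / theoretical
% yield = 100 * 42.76 / 49.89
% yield = 85.70855883 %, rounded to 4 dp:

85.7086 %


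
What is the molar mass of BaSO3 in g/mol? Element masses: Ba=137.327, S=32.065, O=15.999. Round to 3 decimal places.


M = sum(count * atomic_mass) over atoms.
M = 1*137.327 + 1*32.065 + 3*15.999
M = 137.327 + 32.065 + 47.997
M = 217.389 g/mol, rounded to 3 dp:

217.389 g/mol


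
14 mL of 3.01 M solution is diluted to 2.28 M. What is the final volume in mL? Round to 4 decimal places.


Dilution: M1*V1 = M2*V2, solve for V2.
V2 = M1*V1 / M2
V2 = 3.01 * 14 / 2.28
V2 = 42.14 / 2.28
V2 = 18.48245614 mL, rounded to 4 dp:

18.4825 mL


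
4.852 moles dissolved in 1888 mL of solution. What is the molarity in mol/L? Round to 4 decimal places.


Convert volume to liters: V_L = V_mL / 1000.
V_L = 1888 / 1000 = 1.888 L
M = n / V_L = 4.852 / 1.888
M = 2.56991525 mol/L, rounded to 4 dp:

2.5699 mol/L


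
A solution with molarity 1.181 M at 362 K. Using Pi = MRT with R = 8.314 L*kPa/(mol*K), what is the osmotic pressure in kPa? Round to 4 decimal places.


Osmotic pressure (van't Hoff): Pi = M*R*T.
RT = 8.314 * 362 = 3009.668
Pi = 1.181 * 3009.668
Pi = 3554.417908 kPa, rounded to 4 dp:

3554.4179 kPa


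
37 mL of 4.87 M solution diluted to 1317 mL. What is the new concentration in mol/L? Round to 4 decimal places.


Dilution: M1*V1 = M2*V2, solve for M2.
M2 = M1*V1 / V2
M2 = 4.87 * 37 / 1317
M2 = 180.19 / 1317
M2 = 0.13681853 mol/L, rounded to 4 dp:

0.1368 mol/L


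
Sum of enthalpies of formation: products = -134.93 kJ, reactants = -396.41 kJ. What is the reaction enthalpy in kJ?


dH_rxn = sum(dH_f products) - sum(dH_f reactants)
dH_rxn = -134.93 - (-396.41)
dH_rxn = 261.48 kJ:

261.48 kJ


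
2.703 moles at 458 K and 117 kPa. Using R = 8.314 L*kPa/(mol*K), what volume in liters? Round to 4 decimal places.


PV = nRT, solve for V = nRT / P.
nRT = 2.703 * 8.314 * 458 = 10292.5158
V = 10292.5158 / 117
V = 87.97022051 L, rounded to 4 dp:

87.9702 L


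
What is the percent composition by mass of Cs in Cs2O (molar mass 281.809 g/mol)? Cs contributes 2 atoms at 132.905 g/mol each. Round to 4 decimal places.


pct = 100 * (n_elem * M_elem) / M_total
mass_contribution = 2 * 132.905 = 265.81 g/mol
pct = 100 * 265.81 / 281.809
pct = 94.32275052 %, rounded to 4 dp:

94.3228 %


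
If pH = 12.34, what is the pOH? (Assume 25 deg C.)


At 25 deg C, pH + pOH = 14.
pOH = 14 - pH = 14 - 12.34
pOH = 1.66:

1.66


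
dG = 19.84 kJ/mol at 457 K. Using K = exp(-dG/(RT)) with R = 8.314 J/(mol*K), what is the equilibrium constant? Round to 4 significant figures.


dG is in kJ/mol; multiply by 1000 to match R in J/(mol*K).
RT = 8.314 * 457 = 3799.498 J/mol
exponent = -dG*1000 / (RT) = -(19.84*1000) / 3799.498 = -5.22174245
K = exp(-5.22174245)
K = 0.0053979153, rounded to 4 significant figures:

0.005398


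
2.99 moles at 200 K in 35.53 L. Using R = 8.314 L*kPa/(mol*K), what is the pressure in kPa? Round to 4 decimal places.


PV = nRT, solve for P = nRT / V.
nRT = 2.99 * 8.314 * 200 = 4971.772
P = 4971.772 / 35.53
P = 139.93166338 kPa, rounded to 4 dp:

139.9317 kPa


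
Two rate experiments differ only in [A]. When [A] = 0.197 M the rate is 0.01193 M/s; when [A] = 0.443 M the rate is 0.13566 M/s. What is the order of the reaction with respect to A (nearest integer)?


Rate is proportional to [A]^n, so rate2/rate1 = ([A]2/[A]1)^n. Take logs to solve for n.
rate2/rate1 = 0.13566 / 0.01193 = 11.3713
[A]2/[A]1 = 0.443 / 0.197 = 2.2487
n = ln(11.3713) / ln(2.2487) = 3.0
Nearest integer order:

3


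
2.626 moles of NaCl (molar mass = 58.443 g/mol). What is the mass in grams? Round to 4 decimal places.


mass = n * M
mass = 2.626 * 58.443
mass = 153.471318 g, rounded to 4 dp:

153.4713 g


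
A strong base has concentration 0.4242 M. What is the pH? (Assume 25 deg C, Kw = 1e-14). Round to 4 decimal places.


A strong base dissociates completely, so [OH-] equals the given concentration.
pOH = -log10([OH-]) = -log10(0.4242) = 0.372429
pH = 14 - pOH = 14 - 0.372429
pH = 13.627571, rounded to 4 dp:

13.6276


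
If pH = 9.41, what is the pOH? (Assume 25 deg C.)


At 25 deg C, pH + pOH = 14.
pOH = 14 - pH = 14 - 9.41
pOH = 4.59:

4.59


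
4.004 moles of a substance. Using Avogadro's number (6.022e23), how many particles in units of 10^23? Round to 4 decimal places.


N = n * NA, then divide by 1e23 for the requested units.
N / 1e23 = n * 6.022
N / 1e23 = 4.004 * 6.022
N / 1e23 = 24.112088, rounded to 4 dp:

24.1121


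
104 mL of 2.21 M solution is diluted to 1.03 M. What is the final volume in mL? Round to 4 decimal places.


Dilution: M1*V1 = M2*V2, solve for V2.
V2 = M1*V1 / M2
V2 = 2.21 * 104 / 1.03
V2 = 229.84 / 1.03
V2 = 223.14563107 mL, rounded to 4 dp:

223.1456 mL


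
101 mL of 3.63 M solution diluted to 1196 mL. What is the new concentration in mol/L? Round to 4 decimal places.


Dilution: M1*V1 = M2*V2, solve for M2.
M2 = M1*V1 / V2
M2 = 3.63 * 101 / 1196
M2 = 366.63 / 1196
M2 = 0.30654682 mol/L, rounded to 4 dp:

0.3065 mol/L


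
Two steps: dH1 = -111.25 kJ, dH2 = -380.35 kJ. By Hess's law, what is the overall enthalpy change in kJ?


Hess's law: enthalpy is a state function, so add the step enthalpies.
dH_total = dH1 + dH2 = -111.25 + (-380.35)
dH_total = -491.6 kJ:

-491.60 kJ


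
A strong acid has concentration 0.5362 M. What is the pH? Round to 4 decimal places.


A strong acid dissociates completely, so [H+] equals the given concentration.
pH = -log10([H+]) = -log10(0.5362)
pH = 0.27067319, rounded to 4 dp:

0.2707


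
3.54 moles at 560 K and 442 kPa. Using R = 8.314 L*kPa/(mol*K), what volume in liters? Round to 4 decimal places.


PV = nRT, solve for V = nRT / P.
nRT = 3.54 * 8.314 * 560 = 16481.6736
V = 16481.6736 / 442
V = 37.2888543 L, rounded to 4 dp:

37.2889 L


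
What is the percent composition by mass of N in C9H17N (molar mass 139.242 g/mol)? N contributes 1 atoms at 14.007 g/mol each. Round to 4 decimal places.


pct = 100 * (n_elem * M_elem) / M_total
mass_contribution = 1 * 14.007 = 14.007 g/mol
pct = 100 * 14.007 / 139.242
pct = 10.05946482 %, rounded to 4 dp:

10.0595 %


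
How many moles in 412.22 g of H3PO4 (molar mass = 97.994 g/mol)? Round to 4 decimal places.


n = mass / M
n = 412.22 / 97.994
n = 4.20658408 mol, rounded to 4 dp:

4.2066 mol


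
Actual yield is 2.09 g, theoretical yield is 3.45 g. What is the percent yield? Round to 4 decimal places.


% yield = 100 * actual / theoretical
% yield = 100 * 2.09 / 3.45
% yield = 60.57971014 %, rounded to 4 dp:

60.5797 %


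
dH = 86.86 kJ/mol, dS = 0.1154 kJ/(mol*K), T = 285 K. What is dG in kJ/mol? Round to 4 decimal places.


Gibbs: dG = dH - T*dS (consistent units, dS already in kJ/(mol*K)).
T*dS = 285 * 0.1154 = 32.889
dG = 86.86 - (32.889)
dG = 53.971 kJ/mol, rounded to 4 dp:

53.9710 kJ/mol


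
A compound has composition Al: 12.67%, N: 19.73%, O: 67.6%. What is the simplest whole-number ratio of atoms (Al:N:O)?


Assume 100 g of compound, divide each mass% by atomic mass to get moles, then normalize by the smallest to get a raw atom ratio.
Moles per 100 g: Al: 12.67/26.982 = 0.4696, N: 19.73/14.007 = 1.4086, O: 67.6/15.999 = 4.2253
Raw ratio (divide by min = 0.4696): Al: 1.0, N: 3.0, O: 8.998
Multiply by 1 to clear fractions: Al: 1.0 ~= 1, N: 3.0 ~= 3, O: 8.998 ~= 9
Reduce by GCD to get the simplest whole-number ratio:

1:3:9


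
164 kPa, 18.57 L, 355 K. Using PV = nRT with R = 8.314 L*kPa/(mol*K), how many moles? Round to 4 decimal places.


PV = nRT, solve for n = PV / (RT).
PV = 164 * 18.57 = 3045.48
RT = 8.314 * 355 = 2951.47
n = 3045.48 / 2951.47
n = 1.03185192 mol, rounded to 4 dp:

1.0319 mol


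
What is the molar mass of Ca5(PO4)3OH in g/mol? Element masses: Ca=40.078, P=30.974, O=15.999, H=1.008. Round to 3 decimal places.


M = sum(count * atomic_mass) over atoms.
M = 5*40.078 + 3*30.974 + 13*15.999 + 1*1.008
M = 200.39 + 92.922 + 207.987 + 1.008
M = 502.307 g/mol, rounded to 3 dp:

502.307 g/mol


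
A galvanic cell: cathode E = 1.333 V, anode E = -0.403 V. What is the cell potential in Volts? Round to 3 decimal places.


Standard cell potential: E_cell = E_cathode - E_anode.
E_cell = 1.333 - (-0.403)
E_cell = 1.736 V, rounded to 3 dp:

1.736 V


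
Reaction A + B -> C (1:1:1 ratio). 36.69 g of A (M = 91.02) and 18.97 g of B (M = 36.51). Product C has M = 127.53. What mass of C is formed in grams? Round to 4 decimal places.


Find moles of each reactant; the smaller value is the limiting reagent in a 1:1:1 reaction, so moles_C equals moles of the limiter.
n_A = mass_A / M_A = 36.69 / 91.02 = 0.403098 mol
n_B = mass_B / M_B = 18.97 / 36.51 = 0.519584 mol
Limiting reagent: A (smaller), n_limiting = 0.403098 mol
mass_C = n_limiting * M_C = 0.403098 * 127.53
mass_C = 51.40708794 g, rounded to 4 dp:

51.4071 g


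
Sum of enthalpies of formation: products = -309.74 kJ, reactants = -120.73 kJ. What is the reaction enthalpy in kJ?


dH_rxn = sum(dH_f products) - sum(dH_f reactants)
dH_rxn = -309.74 - (-120.73)
dH_rxn = -189.01 kJ:

-189.01 kJ


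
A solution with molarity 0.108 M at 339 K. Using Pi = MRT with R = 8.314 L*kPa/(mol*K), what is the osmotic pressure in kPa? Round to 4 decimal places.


Osmotic pressure (van't Hoff): Pi = M*R*T.
RT = 8.314 * 339 = 2818.446
Pi = 0.108 * 2818.446
Pi = 304.392168 kPa, rounded to 4 dp:

304.3922 kPa


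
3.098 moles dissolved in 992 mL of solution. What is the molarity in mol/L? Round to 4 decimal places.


Convert volume to liters: V_L = V_mL / 1000.
V_L = 992 / 1000 = 0.992 L
M = n / V_L = 3.098 / 0.992
M = 3.12298387 mol/L, rounded to 4 dp:

3.1230 mol/L


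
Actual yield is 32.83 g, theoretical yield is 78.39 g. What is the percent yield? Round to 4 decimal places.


% yield = 100 * actual / theoretical
% yield = 100 * 32.83 / 78.39
% yield = 41.88034188 %, rounded to 4 dp:

41.8803 %


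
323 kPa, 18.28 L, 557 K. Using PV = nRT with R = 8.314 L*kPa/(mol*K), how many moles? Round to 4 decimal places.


PV = nRT, solve for n = PV / (RT).
PV = 323 * 18.28 = 5904.44
RT = 8.314 * 557 = 4630.898
n = 5904.44 / 4630.898
n = 1.27500973 mol, rounded to 4 dp:

1.2750 mol


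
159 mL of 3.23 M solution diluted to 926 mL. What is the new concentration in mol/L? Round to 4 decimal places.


Dilution: M1*V1 = M2*V2, solve for M2.
M2 = M1*V1 / V2
M2 = 3.23 * 159 / 926
M2 = 513.57 / 926
M2 = 0.55461123 mol/L, rounded to 4 dp:

0.5546 mol/L


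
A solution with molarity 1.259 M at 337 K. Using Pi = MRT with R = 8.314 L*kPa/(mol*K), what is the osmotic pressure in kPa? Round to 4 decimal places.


Osmotic pressure (van't Hoff): Pi = M*R*T.
RT = 8.314 * 337 = 2801.818
Pi = 1.259 * 2801.818
Pi = 3527.488862 kPa, rounded to 4 dp:

3527.4889 kPa


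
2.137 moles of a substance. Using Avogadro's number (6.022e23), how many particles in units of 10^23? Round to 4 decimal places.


N = n * NA, then divide by 1e23 for the requested units.
N / 1e23 = n * 6.022
N / 1e23 = 2.137 * 6.022
N / 1e23 = 12.869014, rounded to 4 dp:

12.8690


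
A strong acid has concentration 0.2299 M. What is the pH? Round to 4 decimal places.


A strong acid dissociates completely, so [H+] equals the given concentration.
pH = -log10([H+]) = -log10(0.2299)
pH = 0.63846103, rounded to 4 dp:

0.6385


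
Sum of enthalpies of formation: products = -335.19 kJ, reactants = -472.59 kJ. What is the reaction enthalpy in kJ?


dH_rxn = sum(dH_f products) - sum(dH_f reactants)
dH_rxn = -335.19 - (-472.59)
dH_rxn = 137.4 kJ:

137.40 kJ


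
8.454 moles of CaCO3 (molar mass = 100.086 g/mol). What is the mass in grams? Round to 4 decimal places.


mass = n * M
mass = 8.454 * 100.086
mass = 846.127044 g, rounded to 4 dp:

846.1270 g


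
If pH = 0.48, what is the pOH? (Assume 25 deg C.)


At 25 deg C, pH + pOH = 14.
pOH = 14 - pH = 14 - 0.48
pOH = 13.52:

13.52


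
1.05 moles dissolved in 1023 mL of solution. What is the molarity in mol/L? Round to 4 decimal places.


Convert volume to liters: V_L = V_mL / 1000.
V_L = 1023 / 1000 = 1.023 L
M = n / V_L = 1.05 / 1.023
M = 1.02639296 mol/L, rounded to 4 dp:

1.0264 mol/L


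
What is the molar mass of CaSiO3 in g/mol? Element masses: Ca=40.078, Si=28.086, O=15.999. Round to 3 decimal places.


M = sum(count * atomic_mass) over atoms.
M = 1*40.078 + 1*28.086 + 3*15.999
M = 40.078 + 28.086 + 47.997
M = 116.161 g/mol, rounded to 3 dp:

116.161 g/mol


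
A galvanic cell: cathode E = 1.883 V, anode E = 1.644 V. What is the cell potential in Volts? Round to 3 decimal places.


Standard cell potential: E_cell = E_cathode - E_anode.
E_cell = 1.883 - (1.644)
E_cell = 0.239 V, rounded to 3 dp:

0.239 V


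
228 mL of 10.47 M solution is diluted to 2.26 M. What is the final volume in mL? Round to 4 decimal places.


Dilution: M1*V1 = M2*V2, solve for V2.
V2 = M1*V1 / M2
V2 = 10.47 * 228 / 2.26
V2 = 2387.16 / 2.26
V2 = 1056.26548673 mL, rounded to 4 dp:

1056.2655 mL


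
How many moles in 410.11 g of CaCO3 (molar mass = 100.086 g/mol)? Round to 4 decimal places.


n = mass / M
n = 410.11 / 100.086
n = 4.09757608 mol, rounded to 4 dp:

4.0976 mol


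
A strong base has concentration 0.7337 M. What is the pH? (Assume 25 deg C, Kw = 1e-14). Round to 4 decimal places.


A strong base dissociates completely, so [OH-] equals the given concentration.
pOH = -log10([OH-]) = -log10(0.7337) = 0.134481
pH = 14 - pOH = 14 - 0.134481
pH = 13.865519, rounded to 4 dp:

13.8655


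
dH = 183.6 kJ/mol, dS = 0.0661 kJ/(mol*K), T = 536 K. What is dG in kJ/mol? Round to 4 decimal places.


Gibbs: dG = dH - T*dS (consistent units, dS already in kJ/(mol*K)).
T*dS = 536 * 0.0661 = 35.4296
dG = 183.6 - (35.4296)
dG = 148.1704 kJ/mol, rounded to 4 dp:

148.1704 kJ/mol


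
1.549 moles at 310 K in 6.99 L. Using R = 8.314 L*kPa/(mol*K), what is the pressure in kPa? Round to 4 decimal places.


PV = nRT, solve for P = nRT / V.
nRT = 1.549 * 8.314 * 310 = 3992.2997
P = 3992.2997 / 6.99
P = 571.14444921 kPa, rounded to 4 dp:

571.1444 kPa


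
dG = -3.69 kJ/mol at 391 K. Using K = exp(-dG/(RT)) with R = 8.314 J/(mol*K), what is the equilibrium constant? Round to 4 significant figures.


dG is in kJ/mol; multiply by 1000 to match R in J/(mol*K).
RT = 8.314 * 391 = 3250.774 J/mol
exponent = -dG*1000 / (RT) = -(-3.69*1000) / 3250.774 = 1.13511428
K = exp(1.13511428)
K = 3.1115291, rounded to 4 significant figures:

3.112


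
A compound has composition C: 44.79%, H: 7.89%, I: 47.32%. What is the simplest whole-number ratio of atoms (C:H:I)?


Assume 100 g of compound, divide each mass% by atomic mass to get moles, then normalize by the smallest to get a raw atom ratio.
Moles per 100 g: C: 44.79/12.011 = 3.7291, H: 7.89/1.008 = 7.8274, I: 47.32/126.904 = 0.3729
Raw ratio (divide by min = 0.3729): C: 10.001, H: 20.992, I: 1.0
Multiply by 1 to clear fractions: C: 10.001 ~= 10, H: 20.992 ~= 21, I: 1.0 ~= 1
Reduce by GCD to get the simplest whole-number ratio:

10:21:1


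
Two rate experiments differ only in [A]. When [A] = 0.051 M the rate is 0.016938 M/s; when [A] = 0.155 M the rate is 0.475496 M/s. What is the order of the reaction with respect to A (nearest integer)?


Rate is proportional to [A]^n, so rate2/rate1 = ([A]2/[A]1)^n. Take logs to solve for n.
rate2/rate1 = 0.475496 / 0.016938 = 28.0727
[A]2/[A]1 = 0.155 / 0.051 = 3.0392
n = ln(28.0727) / ln(3.0392) = 3.0
Nearest integer order:

3


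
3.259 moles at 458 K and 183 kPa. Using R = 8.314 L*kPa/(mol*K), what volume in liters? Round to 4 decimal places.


PV = nRT, solve for V = nRT / P.
nRT = 3.259 * 8.314 * 458 = 12409.6593
V = 12409.6593 / 183
V = 67.8123459 L, rounded to 4 dp:

67.8123 L


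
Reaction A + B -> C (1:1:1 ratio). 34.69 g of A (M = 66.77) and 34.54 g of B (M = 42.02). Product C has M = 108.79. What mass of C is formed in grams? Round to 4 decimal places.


Find moles of each reactant; the smaller value is the limiting reagent in a 1:1:1 reaction, so moles_C equals moles of the limiter.
n_A = mass_A / M_A = 34.69 / 66.77 = 0.519545 mol
n_B = mass_B / M_B = 34.54 / 42.02 = 0.82199 mol
Limiting reagent: A (smaller), n_limiting = 0.519545 mol
mass_C = n_limiting * M_C = 0.519545 * 108.79
mass_C = 56.52130055 g, rounded to 4 dp:

56.5213 g


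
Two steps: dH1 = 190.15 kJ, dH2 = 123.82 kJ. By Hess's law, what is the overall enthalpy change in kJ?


Hess's law: enthalpy is a state function, so add the step enthalpies.
dH_total = dH1 + dH2 = 190.15 + (123.82)
dH_total = 313.97 kJ:

313.97 kJ


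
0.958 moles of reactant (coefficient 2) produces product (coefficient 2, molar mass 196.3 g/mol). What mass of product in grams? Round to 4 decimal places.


Use the coefficient ratio to convert reactant moles to product moles, then multiply by the product's molar mass.
moles_P = moles_R * (coeff_P / coeff_R) = 0.958 * (2/2) = 0.958
mass_P = moles_P * M_P = 0.958 * 196.3
mass_P = 188.0554 g, rounded to 4 dp:

188.0554 g


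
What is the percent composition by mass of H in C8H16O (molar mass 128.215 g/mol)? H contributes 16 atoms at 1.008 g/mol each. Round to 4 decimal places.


pct = 100 * (n_elem * M_elem) / M_total
mass_contribution = 16 * 1.008 = 16.128 g/mol
pct = 100 * 16.128 / 128.215
pct = 12.57887143 %, rounded to 4 dp:

12.5789 %


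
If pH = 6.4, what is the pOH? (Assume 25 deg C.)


At 25 deg C, pH + pOH = 14.
pOH = 14 - pH = 14 - 6.4
pOH = 7.6:

7.60


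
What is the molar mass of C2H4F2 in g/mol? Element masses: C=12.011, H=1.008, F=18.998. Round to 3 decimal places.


M = sum(count * atomic_mass) over atoms.
M = 2*12.011 + 4*1.008 + 2*18.998
M = 24.022 + 4.032 + 37.996
M = 66.05 g/mol, rounded to 3 dp:

66.050 g/mol


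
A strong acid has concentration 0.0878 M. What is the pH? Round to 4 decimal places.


A strong acid dissociates completely, so [H+] equals the given concentration.
pH = -log10([H+]) = -log10(0.0878)
pH = 1.05650548, rounded to 4 dp:

1.0565


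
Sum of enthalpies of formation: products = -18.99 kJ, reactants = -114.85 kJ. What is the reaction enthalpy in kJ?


dH_rxn = sum(dH_f products) - sum(dH_f reactants)
dH_rxn = -18.99 - (-114.85)
dH_rxn = 95.86 kJ:

95.86 kJ


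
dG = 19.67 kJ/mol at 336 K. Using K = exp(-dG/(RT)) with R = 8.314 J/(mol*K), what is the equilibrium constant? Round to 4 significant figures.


dG is in kJ/mol; multiply by 1000 to match R in J/(mol*K).
RT = 8.314 * 336 = 2793.504 J/mol
exponent = -dG*1000 / (RT) = -(19.67*1000) / 2793.504 = -7.0413359
K = exp(-7.0413359)
K = 0.00087495693, rounded to 4 significant figures:

0.0008750


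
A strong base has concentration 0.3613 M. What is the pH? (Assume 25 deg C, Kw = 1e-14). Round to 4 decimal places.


A strong base dissociates completely, so [OH-] equals the given concentration.
pOH = -log10([OH-]) = -log10(0.3613) = 0.442132
pH = 14 - pOH = 14 - 0.442132
pH = 13.557868, rounded to 4 dp:

13.5579


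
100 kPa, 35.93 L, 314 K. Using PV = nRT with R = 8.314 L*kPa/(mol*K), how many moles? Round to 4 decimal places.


PV = nRT, solve for n = PV / (RT).
PV = 100 * 35.93 = 3593.0
RT = 8.314 * 314 = 2610.596
n = 3593.0 / 2610.596
n = 1.37631407 mol, rounded to 4 dp:

1.3763 mol


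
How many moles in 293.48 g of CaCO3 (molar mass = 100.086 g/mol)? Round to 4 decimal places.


n = mass / M
n = 293.48 / 100.086
n = 2.93227824 mol, rounded to 4 dp:

2.9323 mol


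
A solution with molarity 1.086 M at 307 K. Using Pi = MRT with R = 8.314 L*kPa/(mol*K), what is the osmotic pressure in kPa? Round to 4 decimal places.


Osmotic pressure (van't Hoff): Pi = M*R*T.
RT = 8.314 * 307 = 2552.398
Pi = 1.086 * 2552.398
Pi = 2771.904228 kPa, rounded to 4 dp:

2771.9042 kPa


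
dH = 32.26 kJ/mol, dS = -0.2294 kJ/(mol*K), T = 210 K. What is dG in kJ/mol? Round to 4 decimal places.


Gibbs: dG = dH - T*dS (consistent units, dS already in kJ/(mol*K)).
T*dS = 210 * -0.2294 = -48.174
dG = 32.26 - (-48.174)
dG = 80.434 kJ/mol, rounded to 4 dp:

80.4340 kJ/mol


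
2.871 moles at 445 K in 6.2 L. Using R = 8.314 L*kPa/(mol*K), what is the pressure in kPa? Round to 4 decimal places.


PV = nRT, solve for P = nRT / V.
nRT = 2.871 * 8.314 * 445 = 10621.9248
P = 10621.9248 / 6.2
P = 1713.21367742 kPa, rounded to 4 dp:

1713.2137 kPa


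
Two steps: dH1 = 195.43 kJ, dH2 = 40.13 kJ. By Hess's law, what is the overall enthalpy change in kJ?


Hess's law: enthalpy is a state function, so add the step enthalpies.
dH_total = dH1 + dH2 = 195.43 + (40.13)
dH_total = 235.56 kJ:

235.56 kJ


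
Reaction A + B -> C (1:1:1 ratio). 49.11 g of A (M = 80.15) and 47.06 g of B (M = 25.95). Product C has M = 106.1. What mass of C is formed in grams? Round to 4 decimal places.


Find moles of each reactant; the smaller value is the limiting reagent in a 1:1:1 reaction, so moles_C equals moles of the limiter.
n_A = mass_A / M_A = 49.11 / 80.15 = 0.612726 mol
n_B = mass_B / M_B = 47.06 / 25.95 = 1.813487 mol
Limiting reagent: A (smaller), n_limiting = 0.612726 mol
mass_C = n_limiting * M_C = 0.612726 * 106.1
mass_C = 65.0102286 g, rounded to 4 dp:

65.0102 g


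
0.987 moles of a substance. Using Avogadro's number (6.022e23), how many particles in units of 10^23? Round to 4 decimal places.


N = n * NA, then divide by 1e23 for the requested units.
N / 1e23 = n * 6.022
N / 1e23 = 0.987 * 6.022
N / 1e23 = 5.943714, rounded to 4 dp:

5.9437


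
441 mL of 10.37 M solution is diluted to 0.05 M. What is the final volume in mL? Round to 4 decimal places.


Dilution: M1*V1 = M2*V2, solve for V2.
V2 = M1*V1 / M2
V2 = 10.37 * 441 / 0.05
V2 = 4573.17 / 0.05
V2 = 91463.4 mL, rounded to 4 dp:

91463.4000 mL


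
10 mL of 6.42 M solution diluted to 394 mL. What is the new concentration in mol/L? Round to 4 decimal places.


Dilution: M1*V1 = M2*V2, solve for M2.
M2 = M1*V1 / V2
M2 = 6.42 * 10 / 394
M2 = 64.2 / 394
M2 = 0.16294416 mol/L, rounded to 4 dp:

0.1629 mol/L


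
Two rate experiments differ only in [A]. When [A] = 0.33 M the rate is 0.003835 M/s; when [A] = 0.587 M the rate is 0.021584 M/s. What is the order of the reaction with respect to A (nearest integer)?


Rate is proportional to [A]^n, so rate2/rate1 = ([A]2/[A]1)^n. Take logs to solve for n.
rate2/rate1 = 0.021584 / 0.003835 = 5.6282
[A]2/[A]1 = 0.587 / 0.33 = 1.7788
n = ln(5.6282) / ln(1.7788) = 3.0
Nearest integer order:

3


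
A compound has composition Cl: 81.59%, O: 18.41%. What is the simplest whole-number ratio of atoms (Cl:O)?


Assume 100 g of compound, divide each mass% by atomic mass to get moles, then normalize by the smallest to get a raw atom ratio.
Moles per 100 g: Cl: 81.59/35.453 = 2.3014, O: 18.41/15.999 = 1.1507
Raw ratio (divide by min = 1.1507): Cl: 2.0, O: 1.0
Multiply by 1 to clear fractions: Cl: 2.0 ~= 2, O: 1.0 ~= 1
Reduce by GCD to get the simplest whole-number ratio:

2:1


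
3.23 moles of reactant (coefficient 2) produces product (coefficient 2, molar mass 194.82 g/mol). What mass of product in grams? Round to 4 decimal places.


Use the coefficient ratio to convert reactant moles to product moles, then multiply by the product's molar mass.
moles_P = moles_R * (coeff_P / coeff_R) = 3.23 * (2/2) = 3.23
mass_P = moles_P * M_P = 3.23 * 194.82
mass_P = 629.2686 g, rounded to 4 dp:

629.2686 g


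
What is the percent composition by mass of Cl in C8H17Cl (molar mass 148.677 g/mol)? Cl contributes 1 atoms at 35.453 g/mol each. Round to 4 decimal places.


pct = 100 * (n_elem * M_elem) / M_total
mass_contribution = 1 * 35.453 = 35.453 g/mol
pct = 100 * 35.453 / 148.677
pct = 23.84565198 %, rounded to 4 dp:

23.8457 %


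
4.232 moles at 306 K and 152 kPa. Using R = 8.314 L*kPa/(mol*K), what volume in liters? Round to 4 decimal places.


PV = nRT, solve for V = nRT / P.
nRT = 4.232 * 8.314 * 306 = 10766.5635
V = 10766.5635 / 152
V = 70.83265461 L, rounded to 4 dp:

70.8327 L


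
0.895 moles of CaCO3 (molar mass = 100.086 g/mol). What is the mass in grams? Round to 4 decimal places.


mass = n * M
mass = 0.895 * 100.086
mass = 89.57697 g, rounded to 4 dp:

89.5770 g


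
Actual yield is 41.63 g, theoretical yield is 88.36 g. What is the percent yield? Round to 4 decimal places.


% yield = 100 * actual / theoretical
% yield = 100 * 41.63 / 88.36
% yield = 47.11407877 %, rounded to 4 dp:

47.1141 %


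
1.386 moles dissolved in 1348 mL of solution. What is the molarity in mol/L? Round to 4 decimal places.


Convert volume to liters: V_L = V_mL / 1000.
V_L = 1348 / 1000 = 1.348 L
M = n / V_L = 1.386 / 1.348
M = 1.02818991 mol/L, rounded to 4 dp:

1.0282 mol/L


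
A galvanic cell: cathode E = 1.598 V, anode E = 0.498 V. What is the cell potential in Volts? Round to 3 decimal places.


Standard cell potential: E_cell = E_cathode - E_anode.
E_cell = 1.598 - (0.498)
E_cell = 1.1 V, rounded to 3 dp:

1.100 V


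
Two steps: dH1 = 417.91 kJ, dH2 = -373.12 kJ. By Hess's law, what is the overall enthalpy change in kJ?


Hess's law: enthalpy is a state function, so add the step enthalpies.
dH_total = dH1 + dH2 = 417.91 + (-373.12)
dH_total = 44.79 kJ:

44.79 kJ


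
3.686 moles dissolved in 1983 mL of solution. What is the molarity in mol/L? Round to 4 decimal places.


Convert volume to liters: V_L = V_mL / 1000.
V_L = 1983 / 1000 = 1.983 L
M = n / V_L = 3.686 / 1.983
M = 1.8587998 mol/L, rounded to 4 dp:

1.8588 mol/L


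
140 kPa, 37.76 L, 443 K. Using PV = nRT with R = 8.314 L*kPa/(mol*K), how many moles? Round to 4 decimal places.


PV = nRT, solve for n = PV / (RT).
PV = 140 * 37.76 = 5286.4
RT = 8.314 * 443 = 3683.102
n = 5286.4 / 3683.102
n = 1.43531186 mol, rounded to 4 dp:

1.4353 mol


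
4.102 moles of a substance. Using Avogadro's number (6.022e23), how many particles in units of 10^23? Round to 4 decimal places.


N = n * NA, then divide by 1e23 for the requested units.
N / 1e23 = n * 6.022
N / 1e23 = 4.102 * 6.022
N / 1e23 = 24.702244, rounded to 4 dp:

24.7022


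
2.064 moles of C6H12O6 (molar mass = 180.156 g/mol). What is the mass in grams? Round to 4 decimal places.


mass = n * M
mass = 2.064 * 180.156
mass = 371.841984 g, rounded to 4 dp:

371.8420 g


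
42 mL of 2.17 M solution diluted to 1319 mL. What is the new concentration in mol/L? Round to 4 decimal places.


Dilution: M1*V1 = M2*V2, solve for M2.
M2 = M1*V1 / V2
M2 = 2.17 * 42 / 1319
M2 = 91.14 / 1319
M2 = 0.0690978 mol/L, rounded to 4 dp:

0.0691 mol/L


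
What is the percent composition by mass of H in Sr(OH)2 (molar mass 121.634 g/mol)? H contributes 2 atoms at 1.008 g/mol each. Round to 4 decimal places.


pct = 100 * (n_elem * M_elem) / M_total
mass_contribution = 2 * 1.008 = 2.016 g/mol
pct = 100 * 2.016 / 121.634
pct = 1.65743131 %, rounded to 4 dp:

1.6574 %


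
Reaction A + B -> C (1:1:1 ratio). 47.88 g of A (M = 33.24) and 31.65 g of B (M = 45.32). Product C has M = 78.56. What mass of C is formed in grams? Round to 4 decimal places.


Find moles of each reactant; the smaller value is the limiting reagent in a 1:1:1 reaction, so moles_C equals moles of the limiter.
n_A = mass_A / M_A = 47.88 / 33.24 = 1.440433 mol
n_B = mass_B / M_B = 31.65 / 45.32 = 0.698367 mol
Limiting reagent: B (smaller), n_limiting = 0.698367 mol
mass_C = n_limiting * M_C = 0.698367 * 78.56
mass_C = 54.86371152 g, rounded to 4 dp:

54.8637 g


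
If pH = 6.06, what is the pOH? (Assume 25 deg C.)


At 25 deg C, pH + pOH = 14.
pOH = 14 - pH = 14 - 6.06
pOH = 7.94:

7.94


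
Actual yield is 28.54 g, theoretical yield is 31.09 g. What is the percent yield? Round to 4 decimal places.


% yield = 100 * actual / theoretical
% yield = 100 * 28.54 / 31.09
% yield = 91.79800579 %, rounded to 4 dp:

91.7980 %


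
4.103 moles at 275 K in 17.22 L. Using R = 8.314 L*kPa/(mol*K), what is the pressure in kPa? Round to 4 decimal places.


PV = nRT, solve for P = nRT / V.
nRT = 4.103 * 8.314 * 275 = 9380.894
P = 9380.894 / 17.22
P = 544.76736353 kPa, rounded to 4 dp:

544.7674 kPa


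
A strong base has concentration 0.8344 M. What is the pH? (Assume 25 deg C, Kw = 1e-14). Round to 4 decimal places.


A strong base dissociates completely, so [OH-] equals the given concentration.
pOH = -log10([OH-]) = -log10(0.8344) = 0.078626
pH = 14 - pOH = 14 - 0.078626
pH = 13.921374, rounded to 4 dp:

13.9214


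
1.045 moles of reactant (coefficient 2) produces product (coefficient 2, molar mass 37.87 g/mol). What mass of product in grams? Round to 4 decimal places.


Use the coefficient ratio to convert reactant moles to product moles, then multiply by the product's molar mass.
moles_P = moles_R * (coeff_P / coeff_R) = 1.045 * (2/2) = 1.045
mass_P = moles_P * M_P = 1.045 * 37.87
mass_P = 39.57415 g, rounded to 4 dp:

39.5742 g


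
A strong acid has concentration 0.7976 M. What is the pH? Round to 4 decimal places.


A strong acid dissociates completely, so [H+] equals the given concentration.
pH = -log10([H+]) = -log10(0.7976)
pH = 0.09821485, rounded to 4 dp:

0.0982


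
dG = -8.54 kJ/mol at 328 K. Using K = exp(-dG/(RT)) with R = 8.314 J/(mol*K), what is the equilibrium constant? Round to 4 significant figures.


dG is in kJ/mol; multiply by 1000 to match R in J/(mol*K).
RT = 8.314 * 328 = 2726.992 J/mol
exponent = -dG*1000 / (RT) = -(-8.54*1000) / 2726.992 = 3.13165569
K = exp(3.13165569)
K = 22.911883, rounded to 4 significant figures:

22.91


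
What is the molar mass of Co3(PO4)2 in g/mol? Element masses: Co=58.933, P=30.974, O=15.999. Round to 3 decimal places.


M = sum(count * atomic_mass) over atoms.
M = 3*58.933 + 2*30.974 + 8*15.999
M = 176.799 + 61.948 + 127.992
M = 366.739 g/mol, rounded to 3 dp:

366.739 g/mol


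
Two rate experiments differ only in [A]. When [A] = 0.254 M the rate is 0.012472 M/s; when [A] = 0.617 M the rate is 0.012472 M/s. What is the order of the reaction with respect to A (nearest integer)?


Rate is proportional to [A]^n, so rate2/rate1 = ([A]2/[A]1)^n. Take logs to solve for n.
rate2/rate1 = 0.012472 / 0.012472 = 1.0
[A]2/[A]1 = 0.617 / 0.254 = 2.4291
n = ln(1.0) / ln(2.4291) = 0.0
Nearest integer order:

0


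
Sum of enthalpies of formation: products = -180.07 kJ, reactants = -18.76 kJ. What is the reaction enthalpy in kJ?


dH_rxn = sum(dH_f products) - sum(dH_f reactants)
dH_rxn = -180.07 - (-18.76)
dH_rxn = -161.31 kJ:

-161.31 kJ


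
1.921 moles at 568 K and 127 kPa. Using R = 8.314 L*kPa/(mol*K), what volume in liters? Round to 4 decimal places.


PV = nRT, solve for V = nRT / P.
nRT = 1.921 * 8.314 * 568 = 9071.6382
V = 9071.6382 / 127
V = 71.43022205 L, rounded to 4 dp:

71.4302 L


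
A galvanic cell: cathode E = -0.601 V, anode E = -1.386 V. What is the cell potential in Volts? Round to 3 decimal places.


Standard cell potential: E_cell = E_cathode - E_anode.
E_cell = -0.601 - (-1.386)
E_cell = 0.785 V, rounded to 3 dp:

0.785 V


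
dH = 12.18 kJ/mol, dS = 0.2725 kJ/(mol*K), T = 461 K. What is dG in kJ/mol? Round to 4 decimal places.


Gibbs: dG = dH - T*dS (consistent units, dS already in kJ/(mol*K)).
T*dS = 461 * 0.2725 = 125.6225
dG = 12.18 - (125.6225)
dG = -113.4425 kJ/mol, rounded to 4 dp:

-113.4425 kJ/mol


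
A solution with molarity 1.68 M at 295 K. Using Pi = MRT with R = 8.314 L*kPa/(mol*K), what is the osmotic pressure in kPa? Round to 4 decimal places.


Osmotic pressure (van't Hoff): Pi = M*R*T.
RT = 8.314 * 295 = 2452.63
Pi = 1.68 * 2452.63
Pi = 4120.4184 kPa, rounded to 4 dp:

4120.4184 kPa


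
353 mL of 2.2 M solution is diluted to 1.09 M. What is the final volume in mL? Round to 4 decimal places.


Dilution: M1*V1 = M2*V2, solve for V2.
V2 = M1*V1 / M2
V2 = 2.2 * 353 / 1.09
V2 = 776.6 / 1.09
V2 = 712.47706422 mL, rounded to 4 dp:

712.4771 mL


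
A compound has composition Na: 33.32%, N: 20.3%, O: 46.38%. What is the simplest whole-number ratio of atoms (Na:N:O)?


Assume 100 g of compound, divide each mass% by atomic mass to get moles, then normalize by the smallest to get a raw atom ratio.
Moles per 100 g: Na: 33.32/22.99 = 1.4493, N: 20.3/14.007 = 1.4493, O: 46.38/15.999 = 2.8989
Raw ratio (divide by min = 1.4493): Na: 1.0, N: 1.0, O: 2.0
Multiply by 1 to clear fractions: Na: 1.0 ~= 1, N: 1.0 ~= 1, O: 2.0 ~= 2
Reduce by GCD to get the simplest whole-number ratio:

1:1:2


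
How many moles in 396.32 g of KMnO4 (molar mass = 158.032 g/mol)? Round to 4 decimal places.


n = mass / M
n = 396.32 / 158.032
n = 2.50784651 mol, rounded to 4 dp:

2.5078 mol


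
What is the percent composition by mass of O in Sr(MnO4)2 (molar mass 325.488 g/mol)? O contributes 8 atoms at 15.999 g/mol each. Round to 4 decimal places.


pct = 100 * (n_elem * M_elem) / M_total
mass_contribution = 8 * 15.999 = 127.992 g/mol
pct = 100 * 127.992 / 325.488
pct = 39.32310869 %, rounded to 4 dp:

39.3231 %


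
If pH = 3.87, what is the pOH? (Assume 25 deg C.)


At 25 deg C, pH + pOH = 14.
pOH = 14 - pH = 14 - 3.87
pOH = 10.13:

10.13


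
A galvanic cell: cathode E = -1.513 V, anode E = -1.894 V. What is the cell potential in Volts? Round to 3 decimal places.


Standard cell potential: E_cell = E_cathode - E_anode.
E_cell = -1.513 - (-1.894)
E_cell = 0.381 V, rounded to 3 dp:

0.381 V


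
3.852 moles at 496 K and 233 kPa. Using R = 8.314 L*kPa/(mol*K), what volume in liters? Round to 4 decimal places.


PV = nRT, solve for V = nRT / P.
nRT = 3.852 * 8.314 * 496 = 15884.6619
V = 15884.6619 / 233
V = 68.17451459 L, rounded to 4 dp:

68.1745 L


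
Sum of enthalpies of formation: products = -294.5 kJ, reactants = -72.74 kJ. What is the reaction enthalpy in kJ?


dH_rxn = sum(dH_f products) - sum(dH_f reactants)
dH_rxn = -294.5 - (-72.74)
dH_rxn = -221.76 kJ:

-221.76 kJ


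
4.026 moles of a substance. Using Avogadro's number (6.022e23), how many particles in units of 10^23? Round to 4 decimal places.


N = n * NA, then divide by 1e23 for the requested units.
N / 1e23 = n * 6.022
N / 1e23 = 4.026 * 6.022
N / 1e23 = 24.244572, rounded to 4 dp:

24.2446


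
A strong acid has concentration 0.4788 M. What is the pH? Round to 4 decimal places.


A strong acid dissociates completely, so [H+] equals the given concentration.
pH = -log10([H+]) = -log10(0.4788)
pH = 0.31984586, rounded to 4 dp:

0.3198


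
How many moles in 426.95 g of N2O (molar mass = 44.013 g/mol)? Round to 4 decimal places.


n = mass / M
n = 426.95 / 44.013
n = 9.70054302 mol, rounded to 4 dp:

9.7005 mol


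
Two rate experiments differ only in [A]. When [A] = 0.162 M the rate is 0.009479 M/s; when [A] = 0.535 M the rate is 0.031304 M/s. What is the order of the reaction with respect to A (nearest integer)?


Rate is proportional to [A]^n, so rate2/rate1 = ([A]2/[A]1)^n. Take logs to solve for n.
rate2/rate1 = 0.031304 / 0.009479 = 3.3025
[A]2/[A]1 = 0.535 / 0.162 = 3.3025
n = ln(3.3025) / ln(3.3025) = 1.0
Nearest integer order:

1


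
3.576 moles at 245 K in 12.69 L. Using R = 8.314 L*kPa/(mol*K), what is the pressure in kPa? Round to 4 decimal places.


PV = nRT, solve for P = nRT / V.
nRT = 3.576 * 8.314 * 245 = 7284.0617
P = 7284.0617 / 12.69
P = 574.00013396 kPa, rounded to 4 dp:

574.0001 kPa


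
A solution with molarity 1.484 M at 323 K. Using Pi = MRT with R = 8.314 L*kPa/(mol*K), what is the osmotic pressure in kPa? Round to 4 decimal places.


Osmotic pressure (van't Hoff): Pi = M*R*T.
RT = 8.314 * 323 = 2685.422
Pi = 1.484 * 2685.422
Pi = 3985.166248 kPa, rounded to 4 dp:

3985.1662 kPa


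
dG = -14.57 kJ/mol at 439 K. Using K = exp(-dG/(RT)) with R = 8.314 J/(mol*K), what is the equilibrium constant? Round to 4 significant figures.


dG is in kJ/mol; multiply by 1000 to match R in J/(mol*K).
RT = 8.314 * 439 = 3649.846 J/mol
exponent = -dG*1000 / (RT) = -(-14.57*1000) / 3649.846 = 3.99194925
K = exp(3.99194925)
K = 54.160359, rounded to 4 significant figures:

54.16


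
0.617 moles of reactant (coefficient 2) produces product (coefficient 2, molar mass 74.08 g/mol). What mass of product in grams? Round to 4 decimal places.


Use the coefficient ratio to convert reactant moles to product moles, then multiply by the product's molar mass.
moles_P = moles_R * (coeff_P / coeff_R) = 0.617 * (2/2) = 0.617
mass_P = moles_P * M_P = 0.617 * 74.08
mass_P = 45.70736 g, rounded to 4 dp:

45.7074 g
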